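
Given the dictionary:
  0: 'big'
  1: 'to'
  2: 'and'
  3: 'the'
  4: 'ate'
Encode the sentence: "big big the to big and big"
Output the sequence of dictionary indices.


Look up each word in the dictionary:
  'big' -> 0
  'big' -> 0
  'the' -> 3
  'to' -> 1
  'big' -> 0
  'and' -> 2
  'big' -> 0

Encoded: [0, 0, 3, 1, 0, 2, 0]


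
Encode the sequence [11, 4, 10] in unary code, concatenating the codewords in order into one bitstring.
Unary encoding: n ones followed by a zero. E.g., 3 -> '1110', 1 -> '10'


Encode each number as n ones followed by a terminating 0:
  11 -> 111111111110 (12 bits)
  4 -> 11110 (5 bits)
  10 -> 11111111110 (11 bits)
Total length = 12 + 5 + 11 = 28 bits.

Unary([11, 4, 10]) = 1111111111101111011111111110 (28 bits)


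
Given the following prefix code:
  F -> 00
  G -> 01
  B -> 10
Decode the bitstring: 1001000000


Decoding step by step:
Bits 10 -> B
Bits 01 -> G
Bits 00 -> F
Bits 00 -> F
Bits 00 -> F


Decoded message: BGFFF


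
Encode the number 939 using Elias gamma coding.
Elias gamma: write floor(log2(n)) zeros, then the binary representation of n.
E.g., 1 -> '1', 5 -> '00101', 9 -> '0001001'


num_bits = floor(log2(939)) + 1 = 10
leading_zeros = num_bits - 1 = 9
binary(939) = 1110101011

Elias gamma(939) = '000000000' + '1110101011' = 0000000001110101011 (19 bits)


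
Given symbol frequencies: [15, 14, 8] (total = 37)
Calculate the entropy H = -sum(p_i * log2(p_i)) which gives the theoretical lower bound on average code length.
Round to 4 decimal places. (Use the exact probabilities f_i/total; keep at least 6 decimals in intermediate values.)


Per-symbol terms -p_i * log2(p_i) with p_i = f_i/37:
  p = 15/37 = 0.405405: log2(p) = -1.302563, -p*log2(p) = 0.528066
  p = 14/37 = 0.378378: log2(p) = -1.402098, -p*log2(p) = 0.530524
  p = 8/37 = 0.216216: log2(p) = -2.209453, -p*log2(p) = 0.477720
H = 0.528066 + 0.530524 + 0.477720 = 1.536310

H = 1.5363 bits/symbol


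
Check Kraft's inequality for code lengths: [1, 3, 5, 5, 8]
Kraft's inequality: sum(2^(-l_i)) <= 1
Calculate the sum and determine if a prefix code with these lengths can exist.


Sum = 2^(-1) + 2^(-3) + 2^(-5) + 2^(-5) + 2^(-8)
    = 0.5 + 0.125 + 0.03125 + 0.03125 + 0.00390625
    = 177/256 = 0.69140625
Since 0.69140625 <= 1, Kraft's inequality IS satisfied.
A prefix code with these lengths CAN exist.

Kraft sum = 0.69140625. Satisfied.


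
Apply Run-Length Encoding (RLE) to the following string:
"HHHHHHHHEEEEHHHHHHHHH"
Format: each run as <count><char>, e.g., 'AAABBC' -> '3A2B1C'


Scanning runs left to right:
  i=0: run of 'H' x 8 -> '8H'
  i=8: run of 'E' x 4 -> '4E'
  i=12: run of 'H' x 9 -> '9H'

RLE = 8H4E9H


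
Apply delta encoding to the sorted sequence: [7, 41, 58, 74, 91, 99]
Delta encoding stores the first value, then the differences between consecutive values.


First value: 7
Deltas:
  41 - 7 = 34
  58 - 41 = 17
  74 - 58 = 16
  91 - 74 = 17
  99 - 91 = 8


Delta encoded: [7, 34, 17, 16, 17, 8]


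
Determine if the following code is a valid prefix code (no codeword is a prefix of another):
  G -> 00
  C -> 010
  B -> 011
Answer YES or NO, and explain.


Checking each pair (does one codeword prefix another?):
  G='00' vs C='010': no prefix
  G='00' vs B='011': no prefix
  C='010' vs G='00': no prefix
  C='010' vs B='011': no prefix
  B='011' vs G='00': no prefix
  B='011' vs C='010': no prefix
No violation found over all pairs.

YES -- this is a valid prefix code. No codeword is a prefix of any other codeword.


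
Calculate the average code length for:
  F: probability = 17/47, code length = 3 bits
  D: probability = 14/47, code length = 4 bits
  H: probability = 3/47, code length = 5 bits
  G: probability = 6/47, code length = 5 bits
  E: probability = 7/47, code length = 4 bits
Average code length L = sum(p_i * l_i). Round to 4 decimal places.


Weighted contributions p_i * l_i:
  F: (17/47) * 3 = 51/47
  D: (14/47) * 4 = 56/47
  H: (3/47) * 5 = 15/47
  G: (6/47) * 5 = 30/47
  E: (7/47) * 4 = 28/47
Sum = (51 + 56 + 15 + 30 + 28)/47 = 180/47

L = 180/47 = 3.8298 bits/symbol


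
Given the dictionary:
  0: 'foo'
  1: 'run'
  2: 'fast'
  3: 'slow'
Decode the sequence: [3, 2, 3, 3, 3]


Look up each index in the dictionary:
  3 -> 'slow'
  2 -> 'fast'
  3 -> 'slow'
  3 -> 'slow'
  3 -> 'slow'

Decoded: "slow fast slow slow slow"


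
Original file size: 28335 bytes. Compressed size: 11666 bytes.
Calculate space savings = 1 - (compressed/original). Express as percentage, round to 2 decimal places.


ratio = compressed/original = 11666/28335 = 0.411717
savings = 1 - ratio = 1 - 0.411717 = 0.588283
as a percentage: 0.588283 * 100 = 58.83%

Space savings = 1 - 11666/28335 = 58.83%


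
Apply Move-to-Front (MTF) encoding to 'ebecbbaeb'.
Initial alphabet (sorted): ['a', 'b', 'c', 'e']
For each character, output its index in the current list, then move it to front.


MTF encoding:
'e': index 3 in ['a', 'b', 'c', 'e'] -> ['e', 'a', 'b', 'c']
'b': index 2 in ['e', 'a', 'b', 'c'] -> ['b', 'e', 'a', 'c']
'e': index 1 in ['b', 'e', 'a', 'c'] -> ['e', 'b', 'a', 'c']
'c': index 3 in ['e', 'b', 'a', 'c'] -> ['c', 'e', 'b', 'a']
'b': index 2 in ['c', 'e', 'b', 'a'] -> ['b', 'c', 'e', 'a']
'b': index 0 in ['b', 'c', 'e', 'a'] -> ['b', 'c', 'e', 'a']
'a': index 3 in ['b', 'c', 'e', 'a'] -> ['a', 'b', 'c', 'e']
'e': index 3 in ['a', 'b', 'c', 'e'] -> ['e', 'a', 'b', 'c']
'b': index 2 in ['e', 'a', 'b', 'c'] -> ['b', 'e', 'a', 'c']


Output: [3, 2, 1, 3, 2, 0, 3, 3, 2]


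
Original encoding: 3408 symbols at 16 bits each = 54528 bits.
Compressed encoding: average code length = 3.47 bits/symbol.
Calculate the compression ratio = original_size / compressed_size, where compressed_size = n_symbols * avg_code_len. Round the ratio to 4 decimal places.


original_size = n_symbols * orig_bits = 3408 * 16 = 54528 bits
compressed_size = n_symbols * avg_code_len = 3408 * 3.47 = 11825.76 bits
ratio = original_size / compressed_size = 54528 / 11825.76 = 4.611

Compression ratio = 4.611


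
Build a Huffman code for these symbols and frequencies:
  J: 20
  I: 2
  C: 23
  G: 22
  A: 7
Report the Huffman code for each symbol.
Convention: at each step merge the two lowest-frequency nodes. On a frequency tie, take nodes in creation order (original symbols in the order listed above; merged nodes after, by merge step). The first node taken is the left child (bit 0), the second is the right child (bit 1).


Huffman tree construction:
Step 1: Merge I(2) + A(7) = 9
Step 2: Merge (I+A)(9) + J(20) = 29
Step 3: Merge G(22) + C(23) = 45
Step 4: Merge ((I+A)+J)(29) + (G+C)(45) = 74
Read each symbol's code off the tree from the root (left child = 0, right child = 1).

Codes:
  J: 01 (length 2)
  I: 000 (length 3)
  C: 11 (length 2)
  G: 10 (length 2)
  A: 001 (length 3)
Average code length: 157/74 = 2.1216 bits/symbol


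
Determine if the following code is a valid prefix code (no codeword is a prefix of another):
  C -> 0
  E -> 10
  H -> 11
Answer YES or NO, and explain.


Checking each pair (does one codeword prefix another?):
  C='0' vs E='10': no prefix
  C='0' vs H='11': no prefix
  E='10' vs C='0': no prefix
  E='10' vs H='11': no prefix
  H='11' vs C='0': no prefix
  H='11' vs E='10': no prefix
No violation found over all pairs.

YES -- this is a valid prefix code. No codeword is a prefix of any other codeword.


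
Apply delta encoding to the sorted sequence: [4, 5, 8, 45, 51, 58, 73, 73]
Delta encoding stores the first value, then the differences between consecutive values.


First value: 4
Deltas:
  5 - 4 = 1
  8 - 5 = 3
  45 - 8 = 37
  51 - 45 = 6
  58 - 51 = 7
  73 - 58 = 15
  73 - 73 = 0


Delta encoded: [4, 1, 3, 37, 6, 7, 15, 0]


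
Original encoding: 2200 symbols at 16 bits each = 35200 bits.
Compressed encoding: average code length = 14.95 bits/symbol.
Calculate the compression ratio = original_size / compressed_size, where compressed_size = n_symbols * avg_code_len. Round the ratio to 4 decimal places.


original_size = n_symbols * orig_bits = 2200 * 16 = 35200 bits
compressed_size = n_symbols * avg_code_len = 2200 * 14.95 = 32890.0 bits
ratio = original_size / compressed_size = 35200 / 32890.0 = 1.0702

Compression ratio = 1.0702


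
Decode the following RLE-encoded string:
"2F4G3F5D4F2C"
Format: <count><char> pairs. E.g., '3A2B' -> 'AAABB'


Expanding each <count><char> pair:
  2F -> 'FF'
  4G -> 'GGGG'
  3F -> 'FFF'
  5D -> 'DDDDD'
  4F -> 'FFFF'
  2C -> 'CC'

Decoded = FFGGGGFFFDDDDDFFFFCC


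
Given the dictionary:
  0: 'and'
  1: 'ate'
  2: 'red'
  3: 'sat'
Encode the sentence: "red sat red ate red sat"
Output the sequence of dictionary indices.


Look up each word in the dictionary:
  'red' -> 2
  'sat' -> 3
  'red' -> 2
  'ate' -> 1
  'red' -> 2
  'sat' -> 3

Encoded: [2, 3, 2, 1, 2, 3]


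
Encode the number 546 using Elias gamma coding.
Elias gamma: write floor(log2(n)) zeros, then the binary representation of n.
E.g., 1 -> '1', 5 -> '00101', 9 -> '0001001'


num_bits = floor(log2(546)) + 1 = 10
leading_zeros = num_bits - 1 = 9
binary(546) = 1000100010

Elias gamma(546) = '000000000' + '1000100010' = 0000000001000100010 (19 bits)


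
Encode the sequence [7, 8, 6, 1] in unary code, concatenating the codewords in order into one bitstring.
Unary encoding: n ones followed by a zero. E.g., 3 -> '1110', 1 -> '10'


Encode each number as n ones followed by a terminating 0:
  7 -> 11111110 (8 bits)
  8 -> 111111110 (9 bits)
  6 -> 1111110 (7 bits)
  1 -> 10 (2 bits)
Total length = 8 + 9 + 7 + 2 = 26 bits.

Unary([7, 8, 6, 1]) = 11111110111111110111111010 (26 bits)


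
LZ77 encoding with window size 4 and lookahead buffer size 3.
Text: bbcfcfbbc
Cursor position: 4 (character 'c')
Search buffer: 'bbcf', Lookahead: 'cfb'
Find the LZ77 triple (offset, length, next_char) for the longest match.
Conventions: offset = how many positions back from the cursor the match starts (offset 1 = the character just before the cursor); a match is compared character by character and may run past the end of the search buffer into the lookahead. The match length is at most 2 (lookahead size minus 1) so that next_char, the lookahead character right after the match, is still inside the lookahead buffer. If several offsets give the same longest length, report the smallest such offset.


Try each offset into the search buffer:
  offset=1 (pos 3, char 'f'): match length 0
  offset=2 (pos 2, char 'c'): match length 2
  offset=3 (pos 1, char 'b'): match length 0
  offset=4 (pos 0, char 'b'): match length 0
Longest match has length 2 at offset 2.
next_char = character at position 4 + 2 = 6 -> 'b'

Best match: offset=2, length=2 (matching 'cf' starting at position 2)
LZ77 triple: (2, 2, 'b')


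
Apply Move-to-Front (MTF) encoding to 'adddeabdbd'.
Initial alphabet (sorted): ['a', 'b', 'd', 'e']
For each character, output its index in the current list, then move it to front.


MTF encoding:
'a': index 0 in ['a', 'b', 'd', 'e'] -> ['a', 'b', 'd', 'e']
'd': index 2 in ['a', 'b', 'd', 'e'] -> ['d', 'a', 'b', 'e']
'd': index 0 in ['d', 'a', 'b', 'e'] -> ['d', 'a', 'b', 'e']
'd': index 0 in ['d', 'a', 'b', 'e'] -> ['d', 'a', 'b', 'e']
'e': index 3 in ['d', 'a', 'b', 'e'] -> ['e', 'd', 'a', 'b']
'a': index 2 in ['e', 'd', 'a', 'b'] -> ['a', 'e', 'd', 'b']
'b': index 3 in ['a', 'e', 'd', 'b'] -> ['b', 'a', 'e', 'd']
'd': index 3 in ['b', 'a', 'e', 'd'] -> ['d', 'b', 'a', 'e']
'b': index 1 in ['d', 'b', 'a', 'e'] -> ['b', 'd', 'a', 'e']
'd': index 1 in ['b', 'd', 'a', 'e'] -> ['d', 'b', 'a', 'e']


Output: [0, 2, 0, 0, 3, 2, 3, 3, 1, 1]


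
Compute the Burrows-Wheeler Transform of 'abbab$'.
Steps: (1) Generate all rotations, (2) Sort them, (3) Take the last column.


Rotations (sorted):
  0: $abbab -> last char: b
  1: ab$abb -> last char: b
  2: abbab$ -> last char: $
  3: b$abba -> last char: a
  4: bab$ab -> last char: b
  5: bbab$a -> last char: a


BWT = bb$aba


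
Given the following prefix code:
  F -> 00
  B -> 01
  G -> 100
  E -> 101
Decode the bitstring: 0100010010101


Decoding step by step:
Bits 01 -> B
Bits 00 -> F
Bits 01 -> B
Bits 00 -> F
Bits 101 -> E
Bits 01 -> B


Decoded message: BFBFEB


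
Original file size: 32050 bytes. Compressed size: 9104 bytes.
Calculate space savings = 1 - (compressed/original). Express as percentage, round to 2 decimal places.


ratio = compressed/original = 9104/32050 = 0.284056
savings = 1 - ratio = 1 - 0.284056 = 0.715944
as a percentage: 0.715944 * 100 = 71.59%

Space savings = 1 - 9104/32050 = 71.59%


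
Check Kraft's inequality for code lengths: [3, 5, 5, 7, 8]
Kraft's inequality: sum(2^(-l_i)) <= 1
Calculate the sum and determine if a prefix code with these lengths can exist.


Sum = 2^(-3) + 2^(-5) + 2^(-5) + 2^(-7) + 2^(-8)
    = 0.125 + 0.03125 + 0.03125 + 0.0078125 + 0.00390625
    = 51/256 = 0.19921875
Since 0.19921875 <= 1, Kraft's inequality IS satisfied.
A prefix code with these lengths CAN exist.

Kraft sum = 0.19921875. Satisfied.


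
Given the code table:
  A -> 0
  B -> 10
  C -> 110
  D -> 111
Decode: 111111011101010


Decoding:
111 -> D
111 -> D
0 -> A
111 -> D
0 -> A
10 -> B
10 -> B


Result: DDADABB


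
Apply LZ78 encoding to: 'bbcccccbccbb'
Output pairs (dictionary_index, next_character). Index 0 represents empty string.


LZ78 encoding steps:
Dictionary: {0: ''}
Step 1: w='' (idx 0), next='b' -> output (0, 'b'), add 'b' as idx 1
Step 2: w='b' (idx 1), next='c' -> output (1, 'c'), add 'bc' as idx 2
Step 3: w='' (idx 0), next='c' -> output (0, 'c'), add 'c' as idx 3
Step 4: w='c' (idx 3), next='c' -> output (3, 'c'), add 'cc' as idx 4
Step 5: w='c' (idx 3), next='b' -> output (3, 'b'), add 'cb' as idx 5
Step 6: w='cc' (idx 4), next='b' -> output (4, 'b'), add 'ccb' as idx 6
Step 7: w='b' (idx 1), end of input -> output (1, '')


Encoded: [(0, 'b'), (1, 'c'), (0, 'c'), (3, 'c'), (3, 'b'), (4, 'b'), (1, '')]


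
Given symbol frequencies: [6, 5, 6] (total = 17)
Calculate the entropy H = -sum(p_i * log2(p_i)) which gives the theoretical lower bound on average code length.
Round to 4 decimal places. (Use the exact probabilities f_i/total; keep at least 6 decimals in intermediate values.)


Per-symbol terms -p_i * log2(p_i) with p_i = f_i/17:
  p = 6/17 = 0.352941: log2(p) = -1.502500, -p*log2(p) = 0.530294
  p = 5/17 = 0.294118: log2(p) = -1.765535, -p*log2(p) = 0.519275
  p = 6/17 = 0.352941: log2(p) = -1.502500, -p*log2(p) = 0.530294
H = 0.530294 + 0.519275 + 0.530294 = 1.579863

H = 1.5799 bits/symbol


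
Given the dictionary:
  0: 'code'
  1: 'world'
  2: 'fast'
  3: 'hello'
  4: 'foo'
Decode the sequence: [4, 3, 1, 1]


Look up each index in the dictionary:
  4 -> 'foo'
  3 -> 'hello'
  1 -> 'world'
  1 -> 'world'

Decoded: "foo hello world world"


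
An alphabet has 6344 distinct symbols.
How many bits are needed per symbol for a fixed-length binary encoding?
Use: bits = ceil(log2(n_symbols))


log2(6344) = 12.6312
Bracket: 2^12 = 4096 < 6344 <= 2^13 = 8192
So ceil(log2(6344)) = 13

bits = ceil(log2(6344)) = ceil(12.6312) = 13 bits


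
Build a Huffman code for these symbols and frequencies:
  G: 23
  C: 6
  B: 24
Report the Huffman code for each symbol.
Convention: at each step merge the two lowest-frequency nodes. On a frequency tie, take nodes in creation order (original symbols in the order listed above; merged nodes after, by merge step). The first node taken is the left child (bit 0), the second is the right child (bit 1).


Huffman tree construction:
Step 1: Merge C(6) + G(23) = 29
Step 2: Merge B(24) + (C+G)(29) = 53
Read each symbol's code off the tree from the root (left child = 0, right child = 1).

Codes:
  G: 11 (length 2)
  C: 10 (length 2)
  B: 0 (length 1)
Average code length: 82/53 = 1.5472 bits/symbol


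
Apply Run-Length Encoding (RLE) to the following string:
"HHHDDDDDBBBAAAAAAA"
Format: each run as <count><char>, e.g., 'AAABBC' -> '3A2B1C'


Scanning runs left to right:
  i=0: run of 'H' x 3 -> '3H'
  i=3: run of 'D' x 5 -> '5D'
  i=8: run of 'B' x 3 -> '3B'
  i=11: run of 'A' x 7 -> '7A'

RLE = 3H5D3B7A


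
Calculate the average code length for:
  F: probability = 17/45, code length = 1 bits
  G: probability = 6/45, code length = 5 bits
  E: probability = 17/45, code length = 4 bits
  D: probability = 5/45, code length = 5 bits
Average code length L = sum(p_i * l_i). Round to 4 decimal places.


Weighted contributions p_i * l_i:
  F: (17/45) * 1 = 17/45
  G: (6/45) * 5 = 30/45
  E: (17/45) * 4 = 68/45
  D: (5/45) * 5 = 25/45
Sum = (17 + 30 + 68 + 25)/45 = 140/45

L = 140/45 = 3.1111 bits/symbol


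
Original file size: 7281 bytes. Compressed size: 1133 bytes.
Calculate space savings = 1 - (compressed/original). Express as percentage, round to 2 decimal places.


ratio = compressed/original = 1133/7281 = 0.15561
savings = 1 - ratio = 1 - 0.15561 = 0.84439
as a percentage: 0.84439 * 100 = 84.44%

Space savings = 1 - 1133/7281 = 84.44%


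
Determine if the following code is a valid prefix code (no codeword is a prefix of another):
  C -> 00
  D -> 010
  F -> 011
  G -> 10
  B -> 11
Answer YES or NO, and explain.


Checking each pair (does one codeword prefix another?):
  C='00' vs D='010': no prefix
  C='00' vs F='011': no prefix
  C='00' vs G='10': no prefix
  C='00' vs B='11': no prefix
  D='010' vs C='00': no prefix
  D='010' vs F='011': no prefix
  D='010' vs G='10': no prefix
  D='010' vs B='11': no prefix
  F='011' vs C='00': no prefix
  F='011' vs D='010': no prefix
  F='011' vs G='10': no prefix
  F='011' vs B='11': no prefix
  G='10' vs C='00': no prefix
  G='10' vs D='010': no prefix
  G='10' vs F='011': no prefix
  G='10' vs B='11': no prefix
  B='11' vs C='00': no prefix
  B='11' vs D='010': no prefix
  B='11' vs F='011': no prefix
  B='11' vs G='10': no prefix
No violation found over all pairs.

YES -- this is a valid prefix code. No codeword is a prefix of any other codeword.


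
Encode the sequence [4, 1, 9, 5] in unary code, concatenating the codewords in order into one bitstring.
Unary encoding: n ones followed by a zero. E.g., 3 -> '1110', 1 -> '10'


Encode each number as n ones followed by a terminating 0:
  4 -> 11110 (5 bits)
  1 -> 10 (2 bits)
  9 -> 1111111110 (10 bits)
  5 -> 111110 (6 bits)
Total length = 5 + 2 + 10 + 6 = 23 bits.

Unary([4, 1, 9, 5]) = 11110101111111110111110 (23 bits)


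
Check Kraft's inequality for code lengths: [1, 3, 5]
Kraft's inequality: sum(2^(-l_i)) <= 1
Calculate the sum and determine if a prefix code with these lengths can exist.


Sum = 2^(-1) + 2^(-3) + 2^(-5)
    = 0.5 + 0.125 + 0.03125
    = 21/32 = 0.65625
Since 0.65625 <= 1, Kraft's inequality IS satisfied.
A prefix code with these lengths CAN exist.

Kraft sum = 0.65625. Satisfied.


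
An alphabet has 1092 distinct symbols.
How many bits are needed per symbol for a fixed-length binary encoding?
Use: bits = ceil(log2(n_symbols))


log2(1092) = 10.0928
Bracket: 2^10 = 1024 < 1092 <= 2^11 = 2048
So ceil(log2(1092)) = 11

bits = ceil(log2(1092)) = ceil(10.0928) = 11 bits


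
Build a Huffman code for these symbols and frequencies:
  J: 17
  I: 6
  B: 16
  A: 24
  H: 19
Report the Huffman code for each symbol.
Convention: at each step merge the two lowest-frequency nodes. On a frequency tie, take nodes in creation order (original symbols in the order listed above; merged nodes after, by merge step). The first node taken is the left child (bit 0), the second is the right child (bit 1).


Huffman tree construction:
Step 1: Merge I(6) + B(16) = 22
Step 2: Merge J(17) + H(19) = 36
Step 3: Merge (I+B)(22) + A(24) = 46
Step 4: Merge (J+H)(36) + ((I+B)+A)(46) = 82
Read each symbol's code off the tree from the root (left child = 0, right child = 1).

Codes:
  J: 00 (length 2)
  I: 100 (length 3)
  B: 101 (length 3)
  A: 11 (length 2)
  H: 01 (length 2)
Average code length: 186/82 = 2.2683 bits/symbol


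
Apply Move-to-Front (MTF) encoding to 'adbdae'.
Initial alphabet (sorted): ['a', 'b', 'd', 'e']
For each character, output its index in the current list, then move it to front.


MTF encoding:
'a': index 0 in ['a', 'b', 'd', 'e'] -> ['a', 'b', 'd', 'e']
'd': index 2 in ['a', 'b', 'd', 'e'] -> ['d', 'a', 'b', 'e']
'b': index 2 in ['d', 'a', 'b', 'e'] -> ['b', 'd', 'a', 'e']
'd': index 1 in ['b', 'd', 'a', 'e'] -> ['d', 'b', 'a', 'e']
'a': index 2 in ['d', 'b', 'a', 'e'] -> ['a', 'd', 'b', 'e']
'e': index 3 in ['a', 'd', 'b', 'e'] -> ['e', 'a', 'd', 'b']


Output: [0, 2, 2, 1, 2, 3]


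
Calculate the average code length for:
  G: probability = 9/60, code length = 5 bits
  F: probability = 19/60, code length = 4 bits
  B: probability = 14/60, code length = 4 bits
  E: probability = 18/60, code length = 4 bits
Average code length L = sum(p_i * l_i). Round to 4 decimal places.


Weighted contributions p_i * l_i:
  G: (9/60) * 5 = 45/60
  F: (19/60) * 4 = 76/60
  B: (14/60) * 4 = 56/60
  E: (18/60) * 4 = 72/60
Sum = (45 + 76 + 56 + 72)/60 = 249/60

L = 249/60 = 4.1500 bits/symbol


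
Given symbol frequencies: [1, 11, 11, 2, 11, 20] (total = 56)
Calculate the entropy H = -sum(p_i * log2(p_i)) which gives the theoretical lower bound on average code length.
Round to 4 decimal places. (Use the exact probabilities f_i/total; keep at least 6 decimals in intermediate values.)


Per-symbol terms -p_i * log2(p_i) with p_i = f_i/56:
  p = 1/56 = 0.017857: log2(p) = -5.807355, -p*log2(p) = 0.103703
  p = 11/56 = 0.196429: log2(p) = -2.347923, -p*log2(p) = 0.461199
  p = 11/56 = 0.196429: log2(p) = -2.347923, -p*log2(p) = 0.461199
  p = 2/56 = 0.035714: log2(p) = -4.807355, -p*log2(p) = 0.171691
  p = 11/56 = 0.196429: log2(p) = -2.347923, -p*log2(p) = 0.461199
  p = 20/56 = 0.357143: log2(p) = -1.485427, -p*log2(p) = 0.530510
H = 0.103703 + 0.461199 + 0.461199 + 0.171691 + 0.461199 + 0.530510 = 2.189501

H = 2.1895 bits/symbol


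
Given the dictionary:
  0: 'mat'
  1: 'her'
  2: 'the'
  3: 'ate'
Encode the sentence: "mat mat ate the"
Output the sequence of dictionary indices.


Look up each word in the dictionary:
  'mat' -> 0
  'mat' -> 0
  'ate' -> 3
  'the' -> 2

Encoded: [0, 0, 3, 2]


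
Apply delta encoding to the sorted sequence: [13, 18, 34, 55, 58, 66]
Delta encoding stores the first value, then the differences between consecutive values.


First value: 13
Deltas:
  18 - 13 = 5
  34 - 18 = 16
  55 - 34 = 21
  58 - 55 = 3
  66 - 58 = 8


Delta encoded: [13, 5, 16, 21, 3, 8]


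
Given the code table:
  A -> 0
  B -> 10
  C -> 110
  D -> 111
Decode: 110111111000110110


Decoding:
110 -> C
111 -> D
111 -> D
0 -> A
0 -> A
0 -> A
110 -> C
110 -> C


Result: CDDAAACC


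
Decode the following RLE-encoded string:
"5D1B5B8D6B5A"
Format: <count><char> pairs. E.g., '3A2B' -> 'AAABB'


Expanding each <count><char> pair:
  5D -> 'DDDDD'
  1B -> 'B'
  5B -> 'BBBBB'
  8D -> 'DDDDDDDD'
  6B -> 'BBBBBB'
  5A -> 'AAAAA'

Decoded = DDDDDBBBBBBDDDDDDDDBBBBBBAAAAA


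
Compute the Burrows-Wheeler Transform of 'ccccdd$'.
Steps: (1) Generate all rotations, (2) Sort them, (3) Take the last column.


Rotations (sorted):
  0: $ccccdd -> last char: d
  1: ccccdd$ -> last char: $
  2: cccdd$c -> last char: c
  3: ccdd$cc -> last char: c
  4: cdd$ccc -> last char: c
  5: d$ccccd -> last char: d
  6: dd$cccc -> last char: c


BWT = d$cccdc


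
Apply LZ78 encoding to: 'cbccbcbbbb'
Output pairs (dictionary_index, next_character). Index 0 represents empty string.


LZ78 encoding steps:
Dictionary: {0: ''}
Step 1: w='' (idx 0), next='c' -> output (0, 'c'), add 'c' as idx 1
Step 2: w='' (idx 0), next='b' -> output (0, 'b'), add 'b' as idx 2
Step 3: w='c' (idx 1), next='c' -> output (1, 'c'), add 'cc' as idx 3
Step 4: w='b' (idx 2), next='c' -> output (2, 'c'), add 'bc' as idx 4
Step 5: w='b' (idx 2), next='b' -> output (2, 'b'), add 'bb' as idx 5
Step 6: w='bb' (idx 5), end of input -> output (5, '')


Encoded: [(0, 'c'), (0, 'b'), (1, 'c'), (2, 'c'), (2, 'b'), (5, '')]


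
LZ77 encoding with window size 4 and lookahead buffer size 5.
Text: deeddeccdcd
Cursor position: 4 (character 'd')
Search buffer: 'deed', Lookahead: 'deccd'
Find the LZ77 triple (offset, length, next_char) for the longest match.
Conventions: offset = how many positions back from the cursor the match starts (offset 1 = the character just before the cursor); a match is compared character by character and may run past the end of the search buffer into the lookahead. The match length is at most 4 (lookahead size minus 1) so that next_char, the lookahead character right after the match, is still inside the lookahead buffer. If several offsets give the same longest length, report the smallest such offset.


Try each offset into the search buffer:
  offset=1 (pos 3, char 'd'): match length 1
  offset=2 (pos 2, char 'e'): match length 0
  offset=3 (pos 1, char 'e'): match length 0
  offset=4 (pos 0, char 'd'): match length 2
Longest match has length 2 at offset 4.
next_char = character at position 4 + 2 = 6 -> 'c'

Best match: offset=4, length=2 (matching 'de' starting at position 0)
LZ77 triple: (4, 2, 'c')


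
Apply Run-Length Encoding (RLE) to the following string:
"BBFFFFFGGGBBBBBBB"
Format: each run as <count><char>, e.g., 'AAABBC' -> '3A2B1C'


Scanning runs left to right:
  i=0: run of 'B' x 2 -> '2B'
  i=2: run of 'F' x 5 -> '5F'
  i=7: run of 'G' x 3 -> '3G'
  i=10: run of 'B' x 7 -> '7B'

RLE = 2B5F3G7B


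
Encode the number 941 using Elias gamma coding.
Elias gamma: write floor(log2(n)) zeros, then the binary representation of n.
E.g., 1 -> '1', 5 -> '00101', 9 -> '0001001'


num_bits = floor(log2(941)) + 1 = 10
leading_zeros = num_bits - 1 = 9
binary(941) = 1110101101

Elias gamma(941) = '000000000' + '1110101101' = 0000000001110101101 (19 bits)


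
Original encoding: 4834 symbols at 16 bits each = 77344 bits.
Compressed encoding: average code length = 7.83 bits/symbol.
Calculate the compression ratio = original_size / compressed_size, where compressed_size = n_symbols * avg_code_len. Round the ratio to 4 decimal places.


original_size = n_symbols * orig_bits = 4834 * 16 = 77344 bits
compressed_size = n_symbols * avg_code_len = 4834 * 7.83 = 37850.22 bits
ratio = original_size / compressed_size = 77344 / 37850.22 = 2.0434

Compression ratio = 2.0434


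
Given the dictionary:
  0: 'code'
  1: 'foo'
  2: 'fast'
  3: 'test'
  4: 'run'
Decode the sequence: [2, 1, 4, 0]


Look up each index in the dictionary:
  2 -> 'fast'
  1 -> 'foo'
  4 -> 'run'
  0 -> 'code'

Decoded: "fast foo run code"


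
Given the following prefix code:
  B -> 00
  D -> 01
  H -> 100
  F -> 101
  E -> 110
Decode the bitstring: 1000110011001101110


Decoding step by step:
Bits 100 -> H
Bits 01 -> D
Bits 100 -> H
Bits 110 -> E
Bits 01 -> D
Bits 101 -> F
Bits 110 -> E


Decoded message: HDHEDFE


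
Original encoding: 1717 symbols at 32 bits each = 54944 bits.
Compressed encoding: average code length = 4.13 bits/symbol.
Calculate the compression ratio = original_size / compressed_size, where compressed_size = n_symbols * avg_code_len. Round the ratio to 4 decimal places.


original_size = n_symbols * orig_bits = 1717 * 32 = 54944 bits
compressed_size = n_symbols * avg_code_len = 1717 * 4.13 = 7091.21 bits
ratio = original_size / compressed_size = 54944 / 7091.21 = 7.7482

Compression ratio = 7.7482


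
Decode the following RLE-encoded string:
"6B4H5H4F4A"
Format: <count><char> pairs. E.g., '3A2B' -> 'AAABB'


Expanding each <count><char> pair:
  6B -> 'BBBBBB'
  4H -> 'HHHH'
  5H -> 'HHHHH'
  4F -> 'FFFF'
  4A -> 'AAAA'

Decoded = BBBBBBHHHHHHHHHFFFFAAAA


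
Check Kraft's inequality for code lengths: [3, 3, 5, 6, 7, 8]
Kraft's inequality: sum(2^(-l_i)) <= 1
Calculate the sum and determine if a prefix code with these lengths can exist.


Sum = 2^(-3) + 2^(-3) + 2^(-5) + 2^(-6) + 2^(-7) + 2^(-8)
    = 0.125 + 0.125 + 0.03125 + 0.015625 + 0.0078125 + 0.00390625
    = 79/256 = 0.30859375
Since 0.30859375 <= 1, Kraft's inequality IS satisfied.
A prefix code with these lengths CAN exist.

Kraft sum = 0.30859375. Satisfied.


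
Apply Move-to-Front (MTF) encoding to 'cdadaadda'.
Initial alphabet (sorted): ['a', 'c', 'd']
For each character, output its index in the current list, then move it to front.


MTF encoding:
'c': index 1 in ['a', 'c', 'd'] -> ['c', 'a', 'd']
'd': index 2 in ['c', 'a', 'd'] -> ['d', 'c', 'a']
'a': index 2 in ['d', 'c', 'a'] -> ['a', 'd', 'c']
'd': index 1 in ['a', 'd', 'c'] -> ['d', 'a', 'c']
'a': index 1 in ['d', 'a', 'c'] -> ['a', 'd', 'c']
'a': index 0 in ['a', 'd', 'c'] -> ['a', 'd', 'c']
'd': index 1 in ['a', 'd', 'c'] -> ['d', 'a', 'c']
'd': index 0 in ['d', 'a', 'c'] -> ['d', 'a', 'c']
'a': index 1 in ['d', 'a', 'c'] -> ['a', 'd', 'c']


Output: [1, 2, 2, 1, 1, 0, 1, 0, 1]


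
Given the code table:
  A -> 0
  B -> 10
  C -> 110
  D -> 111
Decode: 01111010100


Decoding:
0 -> A
111 -> D
10 -> B
10 -> B
10 -> B
0 -> A


Result: ADBBBA


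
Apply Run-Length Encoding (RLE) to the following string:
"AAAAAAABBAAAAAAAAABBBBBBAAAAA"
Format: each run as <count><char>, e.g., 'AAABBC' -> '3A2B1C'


Scanning runs left to right:
  i=0: run of 'A' x 7 -> '7A'
  i=7: run of 'B' x 2 -> '2B'
  i=9: run of 'A' x 9 -> '9A'
  i=18: run of 'B' x 6 -> '6B'
  i=24: run of 'A' x 5 -> '5A'

RLE = 7A2B9A6B5A


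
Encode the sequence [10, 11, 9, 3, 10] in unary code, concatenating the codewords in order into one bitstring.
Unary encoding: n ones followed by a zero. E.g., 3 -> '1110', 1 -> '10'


Encode each number as n ones followed by a terminating 0:
  10 -> 11111111110 (11 bits)
  11 -> 111111111110 (12 bits)
  9 -> 1111111110 (10 bits)
  3 -> 1110 (4 bits)
  10 -> 11111111110 (11 bits)
Total length = 11 + 12 + 10 + 4 + 11 = 48 bits.

Unary([10, 11, 9, 3, 10]) = 111111111101111111111101111111110111011111111110 (48 bits)


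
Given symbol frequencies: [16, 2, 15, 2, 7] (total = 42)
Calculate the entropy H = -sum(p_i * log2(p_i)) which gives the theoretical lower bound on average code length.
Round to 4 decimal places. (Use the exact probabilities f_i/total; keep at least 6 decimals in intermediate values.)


Per-symbol terms -p_i * log2(p_i) with p_i = f_i/42:
  p = 16/42 = 0.380952: log2(p) = -1.392317, -p*log2(p) = 0.530407
  p = 2/42 = 0.047619: log2(p) = -4.392317, -p*log2(p) = 0.209158
  p = 15/42 = 0.357143: log2(p) = -1.485427, -p*log2(p) = 0.530510
  p = 2/42 = 0.047619: log2(p) = -4.392317, -p*log2(p) = 0.209158
  p = 7/42 = 0.166667: log2(p) = -2.584963, -p*log2(p) = 0.430827
H = 0.530407 + 0.209158 + 0.530510 + 0.209158 + 0.430827 = 1.910060

H = 1.9101 bits/symbol


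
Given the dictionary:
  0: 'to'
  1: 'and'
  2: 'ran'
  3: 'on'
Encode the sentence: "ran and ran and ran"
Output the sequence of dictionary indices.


Look up each word in the dictionary:
  'ran' -> 2
  'and' -> 1
  'ran' -> 2
  'and' -> 1
  'ran' -> 2

Encoded: [2, 1, 2, 1, 2]


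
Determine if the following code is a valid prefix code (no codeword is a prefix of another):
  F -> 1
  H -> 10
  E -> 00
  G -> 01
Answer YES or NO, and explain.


Checking each pair (does one codeword prefix another?):
  F='1' vs H='10': prefix -- VIOLATION

NO -- this is NOT a valid prefix code. F (1) is a prefix of H (10).


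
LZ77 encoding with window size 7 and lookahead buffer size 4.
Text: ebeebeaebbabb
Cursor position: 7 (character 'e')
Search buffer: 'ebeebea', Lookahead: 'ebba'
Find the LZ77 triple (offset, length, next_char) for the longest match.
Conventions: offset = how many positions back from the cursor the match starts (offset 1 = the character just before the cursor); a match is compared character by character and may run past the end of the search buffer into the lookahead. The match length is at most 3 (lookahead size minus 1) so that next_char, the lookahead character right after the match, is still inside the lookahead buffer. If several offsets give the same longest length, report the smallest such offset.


Try each offset into the search buffer:
  offset=1 (pos 6, char 'a'): match length 0
  offset=2 (pos 5, char 'e'): match length 1
  offset=3 (pos 4, char 'b'): match length 0
  offset=4 (pos 3, char 'e'): match length 2
  offset=5 (pos 2, char 'e'): match length 1
  offset=6 (pos 1, char 'b'): match length 0
  offset=7 (pos 0, char 'e'): match length 2
Longest match has length 2, found at offsets 4, 7; take the smallest, offset 4.
next_char = character at position 7 + 2 = 9 -> 'b'

Best match: offset=4, length=2 (matching 'eb' starting at position 3)
LZ77 triple: (4, 2, 'b')


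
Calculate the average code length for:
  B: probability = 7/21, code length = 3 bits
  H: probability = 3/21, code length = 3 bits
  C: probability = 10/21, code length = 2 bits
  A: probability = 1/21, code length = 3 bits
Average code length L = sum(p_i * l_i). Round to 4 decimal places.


Weighted contributions p_i * l_i:
  B: (7/21) * 3 = 21/21
  H: (3/21) * 3 = 9/21
  C: (10/21) * 2 = 20/21
  A: (1/21) * 3 = 3/21
Sum = (21 + 9 + 20 + 3)/21 = 53/21

L = 53/21 = 2.5238 bits/symbol


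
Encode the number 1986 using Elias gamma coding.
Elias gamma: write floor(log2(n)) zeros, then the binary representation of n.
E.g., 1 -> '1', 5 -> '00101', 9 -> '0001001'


num_bits = floor(log2(1986)) + 1 = 11
leading_zeros = num_bits - 1 = 10
binary(1986) = 11111000010

Elias gamma(1986) = '0000000000' + '11111000010' = 000000000011111000010 (21 bits)


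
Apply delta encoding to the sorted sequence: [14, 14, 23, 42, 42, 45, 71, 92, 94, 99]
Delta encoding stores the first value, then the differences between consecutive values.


First value: 14
Deltas:
  14 - 14 = 0
  23 - 14 = 9
  42 - 23 = 19
  42 - 42 = 0
  45 - 42 = 3
  71 - 45 = 26
  92 - 71 = 21
  94 - 92 = 2
  99 - 94 = 5


Delta encoded: [14, 0, 9, 19, 0, 3, 26, 21, 2, 5]


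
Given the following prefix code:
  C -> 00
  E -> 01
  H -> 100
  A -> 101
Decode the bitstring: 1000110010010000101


Decoding step by step:
Bits 100 -> H
Bits 01 -> E
Bits 100 -> H
Bits 100 -> H
Bits 100 -> H
Bits 00 -> C
Bits 101 -> A


Decoded message: HEHHHCA


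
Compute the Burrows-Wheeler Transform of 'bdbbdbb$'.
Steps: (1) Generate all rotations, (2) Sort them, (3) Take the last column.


Rotations (sorted):
  0: $bdbbdbb -> last char: b
  1: b$bdbbdb -> last char: b
  2: bb$bdbbd -> last char: d
  3: bbdbb$bd -> last char: d
  4: bdbb$bdb -> last char: b
  5: bdbbdbb$ -> last char: $
  6: dbb$bdbb -> last char: b
  7: dbbdbb$b -> last char: b


BWT = bbddb$bb


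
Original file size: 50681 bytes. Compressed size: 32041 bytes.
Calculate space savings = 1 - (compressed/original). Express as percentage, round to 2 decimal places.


ratio = compressed/original = 32041/50681 = 0.632209
savings = 1 - ratio = 1 - 0.632209 = 0.367791
as a percentage: 0.367791 * 100 = 36.78%

Space savings = 1 - 32041/50681 = 36.78%


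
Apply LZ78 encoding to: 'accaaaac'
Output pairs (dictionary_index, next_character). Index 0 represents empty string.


LZ78 encoding steps:
Dictionary: {0: ''}
Step 1: w='' (idx 0), next='a' -> output (0, 'a'), add 'a' as idx 1
Step 2: w='' (idx 0), next='c' -> output (0, 'c'), add 'c' as idx 2
Step 3: w='c' (idx 2), next='a' -> output (2, 'a'), add 'ca' as idx 3
Step 4: w='a' (idx 1), next='a' -> output (1, 'a'), add 'aa' as idx 4
Step 5: w='a' (idx 1), next='c' -> output (1, 'c'), add 'ac' as idx 5


Encoded: [(0, 'a'), (0, 'c'), (2, 'a'), (1, 'a'), (1, 'c')]


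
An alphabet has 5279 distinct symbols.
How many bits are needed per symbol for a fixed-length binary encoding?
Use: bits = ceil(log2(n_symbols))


log2(5279) = 12.366
Bracket: 2^12 = 4096 < 5279 <= 2^13 = 8192
So ceil(log2(5279)) = 13

bits = ceil(log2(5279)) = ceil(12.366) = 13 bits


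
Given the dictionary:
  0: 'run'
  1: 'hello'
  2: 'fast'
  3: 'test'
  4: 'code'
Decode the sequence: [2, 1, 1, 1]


Look up each index in the dictionary:
  2 -> 'fast'
  1 -> 'hello'
  1 -> 'hello'
  1 -> 'hello'

Decoded: "fast hello hello hello"


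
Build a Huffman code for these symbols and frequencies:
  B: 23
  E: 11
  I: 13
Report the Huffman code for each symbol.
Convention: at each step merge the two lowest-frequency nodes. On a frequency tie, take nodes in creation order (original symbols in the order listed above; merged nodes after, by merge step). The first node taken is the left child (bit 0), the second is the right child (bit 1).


Huffman tree construction:
Step 1: Merge E(11) + I(13) = 24
Step 2: Merge B(23) + (E+I)(24) = 47
Read each symbol's code off the tree from the root (left child = 0, right child = 1).

Codes:
  B: 0 (length 1)
  E: 10 (length 2)
  I: 11 (length 2)
Average code length: 71/47 = 1.5106 bits/symbol


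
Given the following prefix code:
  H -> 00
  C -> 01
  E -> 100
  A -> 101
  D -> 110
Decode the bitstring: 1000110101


Decoding step by step:
Bits 100 -> E
Bits 01 -> C
Bits 101 -> A
Bits 01 -> C


Decoded message: ECAC


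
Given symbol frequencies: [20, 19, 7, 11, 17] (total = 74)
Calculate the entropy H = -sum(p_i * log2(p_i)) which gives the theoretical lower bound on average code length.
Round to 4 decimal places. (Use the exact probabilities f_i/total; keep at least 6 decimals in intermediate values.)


Per-symbol terms -p_i * log2(p_i) with p_i = f_i/74:
  p = 20/74 = 0.270270: log2(p) = -1.887525, -p*log2(p) = 0.510142
  p = 19/74 = 0.256757: log2(p) = -1.961526, -p*log2(p) = 0.503635
  p = 7/74 = 0.094595: log2(p) = -3.402098, -p*log2(p) = 0.321820
  p = 11/74 = 0.148649: log2(p) = -2.750022, -p*log2(p) = 0.408787
  p = 17/74 = 0.229730: log2(p) = -2.121991, -p*log2(p) = 0.487484
H = 0.510142 + 0.503635 + 0.321820 + 0.408787 + 0.487484 = 2.231868

H = 2.2319 bits/symbol


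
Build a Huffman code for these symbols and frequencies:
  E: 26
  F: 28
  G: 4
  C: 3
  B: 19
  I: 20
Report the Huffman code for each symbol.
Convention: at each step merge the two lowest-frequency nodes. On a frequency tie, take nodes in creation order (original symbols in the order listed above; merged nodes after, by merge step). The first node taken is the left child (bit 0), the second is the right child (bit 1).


Huffman tree construction:
Step 1: Merge C(3) + G(4) = 7
Step 2: Merge (C+G)(7) + B(19) = 26
Step 3: Merge I(20) + E(26) = 46
Step 4: Merge ((C+G)+B)(26) + F(28) = 54
Step 5: Merge (I+E)(46) + (((C+G)+B)+F)(54) = 100
Read each symbol's code off the tree from the root (left child = 0, right child = 1).

Codes:
  E: 01 (length 2)
  F: 11 (length 2)
  G: 1001 (length 4)
  C: 1000 (length 4)
  B: 101 (length 3)
  I: 00 (length 2)
Average code length: 233/100 = 2.3300 bits/symbol


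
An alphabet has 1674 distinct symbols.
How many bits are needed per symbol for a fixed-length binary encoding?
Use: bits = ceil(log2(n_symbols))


log2(1674) = 10.7091
Bracket: 2^10 = 1024 < 1674 <= 2^11 = 2048
So ceil(log2(1674)) = 11

bits = ceil(log2(1674)) = ceil(10.7091) = 11 bits


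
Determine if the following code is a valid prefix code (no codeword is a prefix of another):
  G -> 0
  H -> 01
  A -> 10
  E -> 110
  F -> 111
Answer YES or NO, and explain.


Checking each pair (does one codeword prefix another?):
  G='0' vs H='01': prefix -- VIOLATION

NO -- this is NOT a valid prefix code. G (0) is a prefix of H (01).


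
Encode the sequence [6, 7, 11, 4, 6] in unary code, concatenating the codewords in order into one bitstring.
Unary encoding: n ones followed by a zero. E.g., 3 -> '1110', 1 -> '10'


Encode each number as n ones followed by a terminating 0:
  6 -> 1111110 (7 bits)
  7 -> 11111110 (8 bits)
  11 -> 111111111110 (12 bits)
  4 -> 11110 (5 bits)
  6 -> 1111110 (7 bits)
Total length = 7 + 8 + 12 + 5 + 7 = 39 bits.

Unary([6, 7, 11, 4, 6]) = 111111011111110111111111110111101111110 (39 bits)


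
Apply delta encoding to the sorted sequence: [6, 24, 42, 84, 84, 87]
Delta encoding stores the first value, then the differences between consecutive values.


First value: 6
Deltas:
  24 - 6 = 18
  42 - 24 = 18
  84 - 42 = 42
  84 - 84 = 0
  87 - 84 = 3


Delta encoded: [6, 18, 18, 42, 0, 3]


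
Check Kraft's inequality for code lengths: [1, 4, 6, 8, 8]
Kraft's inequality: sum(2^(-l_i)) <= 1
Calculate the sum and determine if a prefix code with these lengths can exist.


Sum = 2^(-1) + 2^(-4) + 2^(-6) + 2^(-8) + 2^(-8)
    = 0.5 + 0.0625 + 0.015625 + 0.00390625 + 0.00390625
    = 150/256 = 0.5859375
Since 0.5859375 <= 1, Kraft's inequality IS satisfied.
A prefix code with these lengths CAN exist.

Kraft sum = 0.5859375. Satisfied.
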